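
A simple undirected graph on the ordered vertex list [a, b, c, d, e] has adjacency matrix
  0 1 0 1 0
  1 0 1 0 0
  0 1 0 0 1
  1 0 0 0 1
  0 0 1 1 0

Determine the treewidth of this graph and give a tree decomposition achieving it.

The largest bag has 3 vertices, giving width 2; this decomposition certifies tw(G) ≤ 2. Since e–d–a–b–c–e is a cycle in G, G is not acyclic. Forests are exactly the graphs of treewidth ≤ 1, so tw(G) ≥ 2. The upper and lower bounds meet at 2, so that is the treewidth.

Treewidth 2.
Bags: B1 = {a, d, e}  B2 = {a, b, e}  B3 = {b, c, e}
Tree: B1–B2, B2–B3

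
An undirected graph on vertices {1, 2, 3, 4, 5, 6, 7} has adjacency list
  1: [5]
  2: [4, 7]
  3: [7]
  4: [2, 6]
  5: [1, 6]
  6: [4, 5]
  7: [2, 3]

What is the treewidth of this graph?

A width-1 tree decomposition is:
Bags: B1 = {3, 7}  B2 = {2, 7}  B3 = {2, 4}  B4 = {4, 6}  B5 = {5, 6}  B6 = {1, 5}
Tree: B1–B2, B2–B3, B3–B4, B4–B5, B5–B6
Each bag holds 2 vertices, so the decomposition has width 1, which upper-bounds the treewidth. G has an edge, so its treewidth is at least 1. Hence tw(G) = 1 exactly.

1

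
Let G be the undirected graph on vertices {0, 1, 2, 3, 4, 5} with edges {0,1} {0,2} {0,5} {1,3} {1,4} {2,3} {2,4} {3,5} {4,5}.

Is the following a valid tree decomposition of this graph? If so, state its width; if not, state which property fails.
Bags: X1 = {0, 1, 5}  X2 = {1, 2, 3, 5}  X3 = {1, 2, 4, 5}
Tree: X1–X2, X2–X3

A tree decomposition must satisfy three properties: every vertex lies in some bag; for every edge, both endpoints lie together in some bag; and for every vertex, the bags containing it form a connected subtree. Here edge (2,0) lies in no bag, so the decomposition is invalid.

No — edge (2,0) lies in no bag.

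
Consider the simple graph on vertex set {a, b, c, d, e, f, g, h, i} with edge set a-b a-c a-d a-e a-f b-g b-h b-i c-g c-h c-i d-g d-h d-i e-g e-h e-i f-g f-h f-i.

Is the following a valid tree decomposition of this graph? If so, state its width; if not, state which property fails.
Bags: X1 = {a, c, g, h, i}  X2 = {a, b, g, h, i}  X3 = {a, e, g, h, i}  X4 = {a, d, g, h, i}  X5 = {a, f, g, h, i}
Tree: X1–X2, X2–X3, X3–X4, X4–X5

Checking the three conditions: (i) the bags cover all of {a, b, c, d, e, f, g, h, i}; (ii) for each edge, some bag contains both endpoints; (iii) the bags containing any fixed vertex form a subtree. All hold, so the decomposition is valid with width 5 − 1 = 4.

Yes; width 4.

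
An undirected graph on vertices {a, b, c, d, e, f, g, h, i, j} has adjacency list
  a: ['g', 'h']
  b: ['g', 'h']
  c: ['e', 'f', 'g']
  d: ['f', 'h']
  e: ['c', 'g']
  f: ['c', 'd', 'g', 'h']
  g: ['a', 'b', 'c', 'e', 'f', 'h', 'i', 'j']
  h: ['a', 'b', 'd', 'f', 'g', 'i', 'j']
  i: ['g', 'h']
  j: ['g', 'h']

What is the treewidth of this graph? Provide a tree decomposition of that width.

The largest bag has 3 vertices, giving width 2; this decomposition certifies tw(G) ≤ 2. Conversely, {d, f, h} is a clique of size 3, and the vertices of any clique must share a bag in every tree decomposition; so some bag has ≥ 3 vertices and tw(G) ≥ 2. Combining the bounds, tw(G) = 2.

Treewidth 2.
One optimal decomposition is:
Bags: B1 = {f, g, h}  B2 = {a, g, h}  B3 = {g, h, i}  B4 = {d, f, h}  B5 = {g, h, j}  B6 = {c, f, g}  B7 = {b, g, h}  B8 = {c, e, g}
Tree: B1–B2, B1–B3, B1–B4, B3–B5, B1–B6, B3–B7, B6–B8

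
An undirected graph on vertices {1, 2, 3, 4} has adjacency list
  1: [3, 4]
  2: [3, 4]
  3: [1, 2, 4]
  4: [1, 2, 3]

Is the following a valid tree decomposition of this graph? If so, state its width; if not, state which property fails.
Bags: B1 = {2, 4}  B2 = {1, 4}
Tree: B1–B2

A tree decomposition must satisfy three properties: every vertex lies in some bag; for every edge, both endpoints lie together in some bag; and for every vertex, the bags containing it form a connected subtree. Here vertex 3 appears in no bag, so the decomposition is invalid.

No — vertex 3 appears in no bag.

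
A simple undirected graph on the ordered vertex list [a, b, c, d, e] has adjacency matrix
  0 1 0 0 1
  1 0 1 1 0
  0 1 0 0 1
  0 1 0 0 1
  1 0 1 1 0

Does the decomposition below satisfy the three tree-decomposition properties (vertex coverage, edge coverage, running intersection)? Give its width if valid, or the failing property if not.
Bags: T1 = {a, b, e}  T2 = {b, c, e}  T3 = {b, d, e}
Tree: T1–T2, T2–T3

Checking the three conditions: (i) the bags cover all of {a, b, c, d, e}; (ii) for each edge, some bag contains both endpoints; (iii) the bags containing any fixed vertex form a subtree. All hold, so the decomposition is valid with width 3 − 1 = 2.

Yes; width 2.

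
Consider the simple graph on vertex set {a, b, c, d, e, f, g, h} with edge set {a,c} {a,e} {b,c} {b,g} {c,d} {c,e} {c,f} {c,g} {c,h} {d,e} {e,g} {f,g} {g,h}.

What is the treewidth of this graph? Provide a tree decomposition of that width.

Each bag holds 3 vertices, so the decomposition has width 2, which upper-bounds the treewidth. For the lower bound, the 3 vertices {c, d, e} are pairwise adjacent, and any tree decomposition puts a clique entirely inside one bag — forcing width ≥ 2. Combining the bounds, tw(G) = 2.

Treewidth 2.
One such decomposition:
Bags: B1 = {c, f, g}  B2 = {c, e, g}  B3 = {a, c, e}  B4 = {c, d, e}  B5 = {c, g, h}  B6 = {b, c, g}
Tree: B1–B2, B2–B3, B2–B4, B1–B5, B2–B6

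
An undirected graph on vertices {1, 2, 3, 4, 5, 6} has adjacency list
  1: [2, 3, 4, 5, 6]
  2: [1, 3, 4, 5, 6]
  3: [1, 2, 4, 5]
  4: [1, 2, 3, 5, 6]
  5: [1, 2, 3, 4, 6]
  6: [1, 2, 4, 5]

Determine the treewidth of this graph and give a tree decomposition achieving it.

Treewidth 4.
Bags: B1 = {1, 2, 4, 5, 6}  B2 = {1, 2, 3, 4, 5}
Tree: B1–B2

The largest bag has 5 vertices, giving width 4; this decomposition certifies tw(G) ≤ 4. For the lower bound, the 5 vertices {1, 2, 3, 4, 5} are pairwise adjacent, and any tree decomposition puts a clique entirely inside one bag — forcing width ≥ 4. The upper and lower bounds meet at 4, so that is the treewidth.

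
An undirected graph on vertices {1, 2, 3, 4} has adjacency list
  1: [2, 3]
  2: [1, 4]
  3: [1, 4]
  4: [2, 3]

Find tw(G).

2

A width-2 tree decomposition is:
Bags: B1 = {2, 3, 4}  B2 = {1, 2, 3}
Tree: B1–B2
The largest bag has 3 vertices, giving width 2; this decomposition certifies tw(G) ≤ 2. For the lower bound, G contains the cycle 2–4–3–1–2, so G is not a forest; only forests have treewidth ≤ 1, hence tw(G) ≥ 2. Therefore the treewidth is 2.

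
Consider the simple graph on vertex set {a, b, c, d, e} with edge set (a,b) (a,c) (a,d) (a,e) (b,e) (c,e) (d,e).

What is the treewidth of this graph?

A width-2 tree decomposition is:
Bags: B1 = {a, c, e}  B2 = {a, d, e}  B3 = {a, b, e}
Tree: B1–B2, B2–B3
The largest bag has 3 vertices, giving width 2; this decomposition certifies tw(G) ≤ 2. Conversely, {a, d, e} is a clique of size 3, and the vertices of any clique must share a bag in every tree decomposition; so some bag has ≥ 3 vertices and tw(G) ≥ 2. Therefore the treewidth is 2.

2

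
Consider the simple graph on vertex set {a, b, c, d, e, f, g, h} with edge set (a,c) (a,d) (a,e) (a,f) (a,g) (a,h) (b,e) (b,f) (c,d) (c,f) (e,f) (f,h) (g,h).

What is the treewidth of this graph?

2

A width-2 tree decomposition is:
Bags: B1 = {a, f, h}  B2 = {a, e, f}  B3 = {a, c, f}  B4 = {b, e, f}  B5 = {a, g, h}  B6 = {a, c, d}
Tree: B1–B2, B2–B3, B2–B4, B1–B5, B3–B6
Each bag holds 3 vertices, so the decomposition has width 2, which upper-bounds the treewidth. On the other hand G contains the 3-clique {a, c, d}. A clique must lie in a single bag of any decomposition, so no decomposition can have width below 2. Therefore the treewidth is 2.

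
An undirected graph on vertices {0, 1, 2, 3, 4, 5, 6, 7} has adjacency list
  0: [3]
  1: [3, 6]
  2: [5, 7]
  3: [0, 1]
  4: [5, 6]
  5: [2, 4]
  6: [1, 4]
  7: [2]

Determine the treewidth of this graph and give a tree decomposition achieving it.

Every bag has size at most 2, so the width is 2 − 1 = 1 and tw(G) ≤ 1. Any graph with an edge has treewidth ≥ 1, and G has the edge 7–2. Combining the bounds, tw(G) = 1.

Treewidth 1.
Bags: B1 = {2, 7}  B2 = {2, 5}  B3 = {4, 5}  B4 = {4, 6}  B5 = {1, 6}  B6 = {1, 3}  B7 = {0, 3}
Tree: B1–B2, B2–B3, B3–B4, B4–B5, B5–B6, B6–B7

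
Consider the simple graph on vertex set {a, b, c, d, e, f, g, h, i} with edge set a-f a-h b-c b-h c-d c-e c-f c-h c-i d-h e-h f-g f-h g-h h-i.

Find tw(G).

A width-2 tree decomposition is:
Bags: B1 = {c, f, h}  B2 = {c, e, h}  B3 = {a, f, h}  B4 = {c, d, h}  B5 = {f, g, h}  B6 = {c, h, i}  B7 = {b, c, h}
Tree: B1–B2, B1–B3, B1–B4, B1–B5, B1–B6, B2–B7
The largest bag has 3 vertices, giving width 2; this decomposition certifies tw(G) ≤ 2. On the other hand G contains the 3-clique {f, g, h}. A clique must lie in a single bag of any decomposition, so no decomposition can have width below 2. Hence tw(G) = 2 exactly.

2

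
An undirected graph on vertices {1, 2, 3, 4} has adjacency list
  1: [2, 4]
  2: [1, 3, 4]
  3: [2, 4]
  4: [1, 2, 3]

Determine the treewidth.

2

A width-2 tree decomposition is:
Bags: B1 = {2, 3, 4}  B2 = {1, 2, 4}
Tree: B1–B2
Each bag holds 3 vertices, so the decomposition has width 2, which upper-bounds the treewidth. For the lower bound, the 3 vertices {1, 2, 4} are pairwise adjacent, and any tree decomposition puts a clique entirely inside one bag — forcing width ≥ 2. The upper and lower bounds meet at 2, so that is the treewidth.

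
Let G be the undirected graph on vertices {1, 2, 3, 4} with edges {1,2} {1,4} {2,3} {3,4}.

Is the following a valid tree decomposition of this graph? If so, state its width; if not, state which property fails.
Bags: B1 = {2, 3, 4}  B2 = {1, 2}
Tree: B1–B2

A tree decomposition must satisfy three properties: every vertex lies in some bag; for every edge, both endpoints lie together in some bag; and for every vertex, the bags containing it form a connected subtree. Here edge (4,1) lies in no bag, so the decomposition is invalid.

No — edge (4,1) lies in no bag.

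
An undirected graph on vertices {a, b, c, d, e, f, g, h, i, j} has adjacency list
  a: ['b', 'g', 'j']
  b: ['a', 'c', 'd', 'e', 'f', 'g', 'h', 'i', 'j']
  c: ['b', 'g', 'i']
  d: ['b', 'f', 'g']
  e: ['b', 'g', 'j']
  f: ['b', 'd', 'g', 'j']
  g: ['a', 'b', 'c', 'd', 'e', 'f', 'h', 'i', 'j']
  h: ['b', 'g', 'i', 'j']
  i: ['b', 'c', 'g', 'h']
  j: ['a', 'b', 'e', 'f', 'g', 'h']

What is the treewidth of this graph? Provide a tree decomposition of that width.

Each bag holds 4 vertices, so the decomposition has width 3, which upper-bounds the treewidth. Conversely, {b, d, f, g} is a clique of size 4, and the vertices of any clique must share a bag in every tree decomposition; so some bag has ≥ 4 vertices and tw(G) ≥ 3. The upper and lower bounds meet at 3, so that is the treewidth.

Treewidth 3.
Bags: B1 = {b, f, g, j}  B2 = {b, g, h, j}  B3 = {a, b, g, j}  B4 = {b, g, h, i}  B5 = {b, d, f, g}  B6 = {b, c, g, i}  B7 = {b, e, g, j}
Tree: B1–B2, B2–B3, B2–B4, B1–B5, B4–B6, B2–B7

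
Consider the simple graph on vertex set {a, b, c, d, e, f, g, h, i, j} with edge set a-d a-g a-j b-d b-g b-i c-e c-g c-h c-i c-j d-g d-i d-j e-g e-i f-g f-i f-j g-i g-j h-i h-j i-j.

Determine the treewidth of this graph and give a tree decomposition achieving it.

Treewidth 3.
Bags: B1 = {c, g, i, j}  B2 = {f, g, i, j}  B3 = {c, e, g, i}  B4 = {d, g, i, j}  B5 = {c, h, i, j}  B6 = {b, d, g, i}  B7 = {a, d, g, j}
Tree: B1–B2, B1–B3, B1–B4, B1–B5, B4–B6, B4–B7

Every bag has size at most 4, so the width is 4 − 1 = 3 and tw(G) ≤ 3. On the other hand G contains the 4-clique {a, d, g, j}. A clique must lie in a single bag of any decomposition, so no decomposition can have width below 3. Hence tw(G) = 3 exactly.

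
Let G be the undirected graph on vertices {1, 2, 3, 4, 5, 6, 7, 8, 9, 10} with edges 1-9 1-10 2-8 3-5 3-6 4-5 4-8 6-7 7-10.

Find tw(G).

A width-1 tree decomposition is:
Bags: B1 = {1, 9}  B2 = {1, 10}  B3 = {7, 10}  B4 = {6, 7}  B5 = {3, 6}  B6 = {3, 5}  B7 = {4, 5}  B8 = {4, 8}  B9 = {2, 8}
Tree: B1–B2, B2–B3, B3–B4, B4–B5, B5–B6, B6–B7, B7–B8, B8–B9
Every bag has size at most 2, so the width is 2 − 1 = 1 and tw(G) ≤ 1. Since G has at least one edge (e.g. 9–1), it is not an edgeless graph, so tw(G) ≥ 1. Combining the bounds, tw(G) = 1.

1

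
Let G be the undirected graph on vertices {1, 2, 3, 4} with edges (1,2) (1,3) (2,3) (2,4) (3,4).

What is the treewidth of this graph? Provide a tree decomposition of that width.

The largest bag has 3 vertices, giving width 2; this decomposition certifies tw(G) ≤ 2. Conversely, {1, 2, 3} is a clique of size 3, and the vertices of any clique must share a bag in every tree decomposition; so some bag has ≥ 3 vertices and tw(G) ≥ 2. Hence tw(G) = 2 exactly.

Treewidth 2.
One optimal decomposition is:
Bags: B1 = {1, 2, 3}  B2 = {2, 3, 4}
Tree: B1–B2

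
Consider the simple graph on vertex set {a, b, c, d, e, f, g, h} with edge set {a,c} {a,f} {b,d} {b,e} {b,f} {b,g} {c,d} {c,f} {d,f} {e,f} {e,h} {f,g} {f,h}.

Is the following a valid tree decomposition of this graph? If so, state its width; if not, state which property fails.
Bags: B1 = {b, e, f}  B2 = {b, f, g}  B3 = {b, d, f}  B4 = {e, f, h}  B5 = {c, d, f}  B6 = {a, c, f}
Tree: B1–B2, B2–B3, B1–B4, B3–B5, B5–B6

Every vertex of G appears in some bag (union = {a, b, c, d, e, f, g, h}); every edge is covered by a bag; and for each vertex v the set of bags containing v is connected in the bag tree. The decomposition is therefore valid. The largest bag has 3 vertices, so the width is 2.

Yes; width 2.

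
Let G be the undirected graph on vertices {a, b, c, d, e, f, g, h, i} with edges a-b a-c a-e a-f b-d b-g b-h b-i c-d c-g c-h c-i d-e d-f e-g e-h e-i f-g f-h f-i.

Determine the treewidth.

4

A width-4 tree decomposition is:
Bags: B1 = {b, c, d, e, f}  B2 = {b, c, e, f, i}  B3 = {b, c, e, f, h}  B4 = {a, b, c, e, f}  B5 = {b, c, e, f, g}
Tree: B1–B2, B2–B3, B3–B4, B4–B5
Each bag holds 5 vertices, so the decomposition has width 4, which upper-bounds the treewidth. For the lower bound: the 5 vertex sets {d,e}, {f,i}, {c,h}, {b}, {a} are disjoint, each induces a connected subgraph, and every pair is joined by at least one edge of G. Contracting each set to a single vertex therefore yields K_{5} as a minor, and since treewidth is minor-monotone, tw(G) ≥ tw(K_{5}) = 4. Combining the bounds, tw(G) = 4.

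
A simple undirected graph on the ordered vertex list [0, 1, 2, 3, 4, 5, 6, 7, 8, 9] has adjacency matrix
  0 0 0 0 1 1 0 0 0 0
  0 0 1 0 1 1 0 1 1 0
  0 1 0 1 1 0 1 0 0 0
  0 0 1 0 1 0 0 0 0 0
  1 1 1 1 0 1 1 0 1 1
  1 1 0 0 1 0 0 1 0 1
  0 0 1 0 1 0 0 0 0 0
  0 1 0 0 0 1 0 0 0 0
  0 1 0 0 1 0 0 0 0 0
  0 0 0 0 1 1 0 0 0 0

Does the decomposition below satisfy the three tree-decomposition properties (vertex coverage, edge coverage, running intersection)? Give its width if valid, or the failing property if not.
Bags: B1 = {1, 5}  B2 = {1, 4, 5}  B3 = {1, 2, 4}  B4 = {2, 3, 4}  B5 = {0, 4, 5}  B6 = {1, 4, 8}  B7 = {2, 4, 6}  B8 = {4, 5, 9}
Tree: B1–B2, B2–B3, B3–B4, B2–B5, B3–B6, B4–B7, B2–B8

No — vertex 7 appears in no bag.

A tree decomposition must satisfy three properties: every vertex lies in some bag; for every edge, both endpoints lie together in some bag; and for every vertex, the bags containing it form a connected subtree. Here vertex 7 appears in no bag, so the decomposition is invalid.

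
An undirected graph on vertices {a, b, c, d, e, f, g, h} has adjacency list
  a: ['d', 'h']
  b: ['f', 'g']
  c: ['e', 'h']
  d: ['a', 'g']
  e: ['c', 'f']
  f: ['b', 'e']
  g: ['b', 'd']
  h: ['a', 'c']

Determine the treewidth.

A width-2 tree decomposition is:
Bags: B1 = {b, d, g}  B2 = {a, b, d}  B3 = {a, b, h}  B4 = {b, c, h}  B5 = {b, c, e}  B6 = {b, e, f}
Tree: B1–B2, B2–B3, B3–B4, B4–B5, B5–B6
Every bag has size at most 3, so the width is 3 − 1 = 2 and tw(G) ≤ 2. Since b–g–d–a–h–c–e–f–b is a cycle in G, G is not acyclic. Forests are exactly the graphs of treewidth ≤ 1, so tw(G) ≥ 2. Therefore the treewidth is 2.

2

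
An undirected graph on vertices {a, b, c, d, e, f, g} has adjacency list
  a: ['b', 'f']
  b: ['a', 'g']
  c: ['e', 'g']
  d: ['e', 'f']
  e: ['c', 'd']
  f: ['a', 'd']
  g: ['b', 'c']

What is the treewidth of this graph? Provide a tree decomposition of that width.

Each bag holds 3 vertices, so the decomposition has width 2, which upper-bounds the treewidth. The edges c–e–d–f–a–b–g–c form a cycle, so G is not a tree and its treewidth is at least 2. Therefore the treewidth is 2.

Treewidth 2.
One such decomposition:
Bags: B1 = {c, d, e}  B2 = {c, d, f}  B3 = {a, c, f}  B4 = {a, b, c}  B5 = {b, c, g}
Tree: B1–B2, B2–B3, B3–B4, B4–B5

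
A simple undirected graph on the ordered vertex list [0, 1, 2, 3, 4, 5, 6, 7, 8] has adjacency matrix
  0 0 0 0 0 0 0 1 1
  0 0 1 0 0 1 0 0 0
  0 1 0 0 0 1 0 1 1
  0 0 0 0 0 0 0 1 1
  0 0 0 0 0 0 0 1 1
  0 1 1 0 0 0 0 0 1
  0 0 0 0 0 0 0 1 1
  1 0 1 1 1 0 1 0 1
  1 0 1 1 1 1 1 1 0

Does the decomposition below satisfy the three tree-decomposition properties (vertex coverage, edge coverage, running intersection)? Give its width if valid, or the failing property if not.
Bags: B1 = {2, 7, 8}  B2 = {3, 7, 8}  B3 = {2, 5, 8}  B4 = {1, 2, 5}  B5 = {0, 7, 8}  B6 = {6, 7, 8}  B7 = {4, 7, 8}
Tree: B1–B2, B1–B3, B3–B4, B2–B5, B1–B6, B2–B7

Yes; width 2.

Vertex coverage: the bags together contain {0, 1, 2, 3, 4, 5, 6, 7, 8}, the full vertex set. Edge coverage: each edge of G has both endpoints in at least one bag. Running intersection: for every vertex, the bags containing it form a connected subtree. All three properties hold, so this is a valid tree decomposition of width max|bag| − 1 = 2, and hence tw(G) ≤ 2.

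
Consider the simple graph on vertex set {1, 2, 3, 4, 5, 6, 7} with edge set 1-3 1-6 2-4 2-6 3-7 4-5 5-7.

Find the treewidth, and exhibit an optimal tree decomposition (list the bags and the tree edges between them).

Each bag holds 3 vertices, so the decomposition has width 2, which upper-bounds the treewidth. Since 6–2–4–5–7–3–1–6 is a cycle in G, G is not acyclic. Forests are exactly the graphs of treewidth ≤ 1, so tw(G) ≥ 2. The upper and lower bounds meet at 2, so that is the treewidth.

Treewidth 2.
Bags: B1 = {2, 4, 6}  B2 = {4, 5, 6}  B3 = {5, 6, 7}  B4 = {3, 6, 7}  B5 = {1, 3, 6}
Tree: B1–B2, B2–B3, B3–B4, B4–B5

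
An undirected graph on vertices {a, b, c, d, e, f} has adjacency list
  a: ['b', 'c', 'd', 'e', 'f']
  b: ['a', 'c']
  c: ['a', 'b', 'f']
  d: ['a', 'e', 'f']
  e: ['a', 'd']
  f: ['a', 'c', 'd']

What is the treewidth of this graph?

A width-2 tree decomposition is:
Bags: B1 = {a, b, c}  B2 = {a, c, f}  B3 = {a, d, f}  B4 = {a, d, e}
Tree: B1–B2, B2–B3, B3–B4
The largest bag has 3 vertices, giving width 2; this decomposition certifies tw(G) ≤ 2. Conversely, {a, d, e} is a clique of size 3, and the vertices of any clique must share a bag in every tree decomposition; so some bag has ≥ 3 vertices and tw(G) ≥ 2. Therefore the treewidth is 2.

2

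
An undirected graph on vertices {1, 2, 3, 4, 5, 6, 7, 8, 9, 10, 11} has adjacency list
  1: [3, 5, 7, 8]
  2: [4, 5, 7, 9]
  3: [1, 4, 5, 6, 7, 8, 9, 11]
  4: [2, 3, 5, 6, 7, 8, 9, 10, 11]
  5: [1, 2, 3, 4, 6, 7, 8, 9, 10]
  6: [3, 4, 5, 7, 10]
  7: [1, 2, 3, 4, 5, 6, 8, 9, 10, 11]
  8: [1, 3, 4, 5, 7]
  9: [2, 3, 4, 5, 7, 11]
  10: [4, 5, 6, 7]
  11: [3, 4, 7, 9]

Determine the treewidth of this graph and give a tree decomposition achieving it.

The largest bag has 5 vertices, giving width 4; this decomposition certifies tw(G) ≤ 4. Conversely, {1, 3, 5, 7, 8} is a clique of size 5, and the vertices of any clique must share a bag in every tree decomposition; so some bag has ≥ 5 vertices and tw(G) ≥ 4. The upper and lower bounds meet at 4, so that is the treewidth.

Treewidth 4.
One such decomposition:
Bags: B1 = {3, 4, 5, 7, 9}  B2 = {3, 4, 7, 9, 11}  B3 = {3, 4, 5, 7, 8}  B4 = {1, 3, 5, 7, 8}  B5 = {3, 4, 5, 6, 7}  B6 = {4, 5, 6, 7, 10}  B7 = {2, 4, 5, 7, 9}
Tree: B1–B2, B1–B3, B3–B4, B1–B5, B5–B6, B1–B7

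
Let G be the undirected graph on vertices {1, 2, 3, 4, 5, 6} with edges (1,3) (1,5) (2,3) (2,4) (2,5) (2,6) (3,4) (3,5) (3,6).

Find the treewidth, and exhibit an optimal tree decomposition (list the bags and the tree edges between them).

Every bag has size at most 3, so the width is 3 − 1 = 2 and tw(G) ≤ 2. On the other hand G contains the 3-clique {1, 3, 5}. A clique must lie in a single bag of any decomposition, so no decomposition can have width below 2. Therefore the treewidth is 2.

Treewidth 2.
One optimal decomposition is:
Bags: B1 = {2, 3, 5}  B2 = {2, 3, 6}  B3 = {2, 3, 4}  B4 = {1, 3, 5}
Tree: B1–B2, B2–B3, B1–B4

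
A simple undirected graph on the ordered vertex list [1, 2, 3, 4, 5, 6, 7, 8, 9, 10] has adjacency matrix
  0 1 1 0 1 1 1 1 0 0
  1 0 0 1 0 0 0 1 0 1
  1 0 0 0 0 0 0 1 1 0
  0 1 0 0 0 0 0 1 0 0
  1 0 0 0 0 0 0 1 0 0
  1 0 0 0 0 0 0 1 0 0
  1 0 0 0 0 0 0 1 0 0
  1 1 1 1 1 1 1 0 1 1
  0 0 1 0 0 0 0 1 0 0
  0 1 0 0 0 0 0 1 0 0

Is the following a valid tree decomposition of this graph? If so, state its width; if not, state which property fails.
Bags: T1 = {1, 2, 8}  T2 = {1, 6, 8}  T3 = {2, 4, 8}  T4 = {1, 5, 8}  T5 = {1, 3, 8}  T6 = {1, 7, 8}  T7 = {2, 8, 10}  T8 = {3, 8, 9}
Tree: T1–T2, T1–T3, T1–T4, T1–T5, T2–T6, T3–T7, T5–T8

Yes; width 2.

Every vertex of G appears in some bag (union = {1, 2, 3, 4, 5, 6, 7, 8, 9, 10}); every edge is covered by a bag; and for each vertex v the set of bags containing v is connected in the bag tree. The decomposition is therefore valid. The largest bag has 3 vertices, so the width is 2.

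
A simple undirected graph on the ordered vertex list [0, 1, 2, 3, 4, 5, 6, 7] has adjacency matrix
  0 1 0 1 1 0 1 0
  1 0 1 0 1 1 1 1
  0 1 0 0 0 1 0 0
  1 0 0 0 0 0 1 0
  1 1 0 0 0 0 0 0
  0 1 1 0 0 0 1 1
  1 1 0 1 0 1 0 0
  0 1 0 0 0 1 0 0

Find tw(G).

A width-2 tree decomposition is:
Bags: B1 = {1, 2, 5}  B2 = {1, 5, 6}  B3 = {0, 1, 6}  B4 = {1, 5, 7}  B5 = {0, 3, 6}  B6 = {0, 1, 4}
Tree: B1–B2, B2–B3, B1–B4, B3–B5, B3–B6
Every bag has size at most 3, so the width is 3 − 1 = 2 and tw(G) ≤ 2. Conversely, {0, 1, 4} is a clique of size 3, and the vertices of any clique must share a bag in every tree decomposition; so some bag has ≥ 3 vertices and tw(G) ≥ 2. Hence tw(G) = 2 exactly.

2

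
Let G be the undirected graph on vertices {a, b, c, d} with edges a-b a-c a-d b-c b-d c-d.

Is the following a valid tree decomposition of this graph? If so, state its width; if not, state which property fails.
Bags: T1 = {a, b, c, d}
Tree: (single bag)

Every vertex of G appears in some bag (union = {a, b, c, d}); every edge is covered by a bag; and for each vertex v the set of bags containing v is connected in the bag tree. The decomposition is therefore valid. The largest bag has 4 vertices, so the width is 3.

Yes; width 3.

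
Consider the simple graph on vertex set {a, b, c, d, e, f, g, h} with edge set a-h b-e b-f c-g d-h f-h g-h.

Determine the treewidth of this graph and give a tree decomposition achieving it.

Treewidth 1.
Bags: B1 = {b, f}  B2 = {f, h}  B3 = {d, h}  B4 = {g, h}  B5 = {c, g}  B6 = {a, h}  B7 = {b, e}
Tree: B1–B2, B2–B3, B3–B4, B4–B5, B4–B6, B1–B7

Each bag holds 2 vertices, so the decomposition has width 1, which upper-bounds the treewidth. Any graph with an edge has treewidth ≥ 1, and G has the edge b–f. Combining the bounds, tw(G) = 1.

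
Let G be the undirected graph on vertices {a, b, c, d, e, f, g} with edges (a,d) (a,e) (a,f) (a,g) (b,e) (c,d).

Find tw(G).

1

A width-1 tree decomposition is:
Bags: B1 = {a, d}  B2 = {a, f}  B3 = {a, e}  B4 = {b, e}  B5 = {a, g}  B6 = {c, d}
Tree: B1–B2, B1–B3, B3–B4, B2–B5, B1–B6
Each bag holds 2 vertices, so the decomposition has width 1, which upper-bounds the treewidth. Since G has at least one edge (e.g. d–a), it is not an edgeless graph, so tw(G) ≥ 1. The upper and lower bounds meet at 1, so that is the treewidth.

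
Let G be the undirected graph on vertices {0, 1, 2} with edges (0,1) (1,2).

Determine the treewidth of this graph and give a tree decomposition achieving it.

Treewidth 1.
Bags: B1 = {0, 1}  B2 = {1, 2}
Tree: B1–B2

Each bag holds 2 vertices, so the decomposition has width 1, which upper-bounds the treewidth. Any graph with an edge has treewidth ≥ 1, and G has the edge 1–0. The upper and lower bounds meet at 1, so that is the treewidth.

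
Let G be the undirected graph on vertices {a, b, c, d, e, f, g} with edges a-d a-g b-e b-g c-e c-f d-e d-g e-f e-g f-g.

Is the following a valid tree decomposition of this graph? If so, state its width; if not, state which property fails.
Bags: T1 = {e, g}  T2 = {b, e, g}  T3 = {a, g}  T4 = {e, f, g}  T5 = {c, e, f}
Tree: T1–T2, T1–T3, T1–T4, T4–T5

A tree decomposition must satisfy three properties: every vertex lies in some bag; for every edge, both endpoints lie together in some bag; and for every vertex, the bags containing it form a connected subtree. Here vertex d appears in no bag, so the decomposition is invalid.

No — vertex d appears in no bag.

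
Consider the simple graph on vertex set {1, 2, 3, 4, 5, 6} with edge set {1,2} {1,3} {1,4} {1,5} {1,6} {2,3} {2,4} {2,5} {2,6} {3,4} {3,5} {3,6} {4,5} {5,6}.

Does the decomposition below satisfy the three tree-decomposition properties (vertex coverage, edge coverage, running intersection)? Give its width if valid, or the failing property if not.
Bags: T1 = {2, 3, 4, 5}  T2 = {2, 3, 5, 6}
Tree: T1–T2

A tree decomposition must satisfy three properties: every vertex lies in some bag; for every edge, both endpoints lie together in some bag; and for every vertex, the bags containing it form a connected subtree. Here vertex 1 appears in no bag, so the decomposition is invalid.

No — vertex 1 appears in no bag.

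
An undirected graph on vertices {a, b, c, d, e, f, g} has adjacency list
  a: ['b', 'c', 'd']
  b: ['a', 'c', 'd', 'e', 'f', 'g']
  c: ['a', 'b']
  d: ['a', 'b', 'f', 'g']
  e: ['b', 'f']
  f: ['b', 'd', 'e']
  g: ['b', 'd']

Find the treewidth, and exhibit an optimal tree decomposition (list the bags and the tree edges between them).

Every bag has size at most 3, so the width is 3 − 1 = 2 and tw(G) ≤ 2. For the lower bound, the 3 vertices {b, d, g} are pairwise adjacent, and any tree decomposition puts a clique entirely inside one bag — forcing width ≥ 2. The upper and lower bounds meet at 2, so that is the treewidth.

Treewidth 2.
One such decomposition:
Bags: B1 = {b, d, f}  B2 = {a, b, d}  B3 = {b, e, f}  B4 = {a, b, c}  B5 = {b, d, g}
Tree: B1–B2, B1–B3, B2–B4, B1–B5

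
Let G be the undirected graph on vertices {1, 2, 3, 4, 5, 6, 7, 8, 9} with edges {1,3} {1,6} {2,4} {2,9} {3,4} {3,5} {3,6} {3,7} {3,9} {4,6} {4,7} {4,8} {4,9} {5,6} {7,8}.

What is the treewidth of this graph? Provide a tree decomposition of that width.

Every bag has size at most 3, so the width is 3 − 1 = 2 and tw(G) ≤ 2. On the other hand G contains the 3-clique {4, 7, 8}. A clique must lie in a single bag of any decomposition, so no decomposition can have width below 2. Hence tw(G) = 2 exactly.

Treewidth 2.
One such decomposition:
Bags: B1 = {3, 4, 7}  B2 = {3, 4, 6}  B3 = {4, 7, 8}  B4 = {3, 4, 9}  B5 = {2, 4, 9}  B6 = {3, 5, 6}  B7 = {1, 3, 6}
Tree: B1–B2, B1–B3, B2–B4, B4–B5, B2–B6, B2–B7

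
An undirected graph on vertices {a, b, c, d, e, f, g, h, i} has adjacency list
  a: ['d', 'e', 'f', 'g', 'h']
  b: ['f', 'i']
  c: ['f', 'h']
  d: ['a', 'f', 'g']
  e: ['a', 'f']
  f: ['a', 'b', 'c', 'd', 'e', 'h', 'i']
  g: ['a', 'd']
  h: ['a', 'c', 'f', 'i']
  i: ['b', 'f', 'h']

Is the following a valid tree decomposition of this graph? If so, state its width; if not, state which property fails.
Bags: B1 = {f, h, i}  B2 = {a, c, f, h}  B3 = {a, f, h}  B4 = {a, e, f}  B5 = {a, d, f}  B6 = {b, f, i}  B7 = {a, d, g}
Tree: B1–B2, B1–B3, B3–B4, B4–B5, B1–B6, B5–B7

A tree decomposition must satisfy three properties: every vertex lies in some bag; for every edge, both endpoints lie together in some bag; and for every vertex, the bags containing it form a connected subtree. Here bags containing vertex a are not connected in the tree, so the decomposition is invalid.

No — bags containing vertex a are not connected in the tree.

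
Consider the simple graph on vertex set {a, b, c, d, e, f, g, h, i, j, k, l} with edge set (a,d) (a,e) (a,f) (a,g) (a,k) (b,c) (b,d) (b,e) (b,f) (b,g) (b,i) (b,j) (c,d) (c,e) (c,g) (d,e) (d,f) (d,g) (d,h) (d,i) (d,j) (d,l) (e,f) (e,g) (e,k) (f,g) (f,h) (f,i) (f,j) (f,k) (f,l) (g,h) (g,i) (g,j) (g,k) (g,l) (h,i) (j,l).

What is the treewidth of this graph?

4

A width-4 tree decomposition is:
Bags: B1 = {b, d, f, g, j}  B2 = {b, d, e, f, g}  B3 = {a, d, e, f, g}  B4 = {d, f, g, j, l}  B5 = {b, c, d, e, g}  B6 = {a, e, f, g, k}  B7 = {b, d, f, g, i}  B8 = {d, f, g, h, i}
Tree: B1–B2, B2–B3, B1–B4, B2–B5, B3–B6, B2–B7, B7–B8
The largest bag has 5 vertices, giving width 4; this decomposition certifies tw(G) ≤ 4. Conversely, {b, c, d, e, g} is a clique of size 5, and the vertices of any clique must share a bag in every tree decomposition; so some bag has ≥ 5 vertices and tw(G) ≥ 4. Therefore the treewidth is 4.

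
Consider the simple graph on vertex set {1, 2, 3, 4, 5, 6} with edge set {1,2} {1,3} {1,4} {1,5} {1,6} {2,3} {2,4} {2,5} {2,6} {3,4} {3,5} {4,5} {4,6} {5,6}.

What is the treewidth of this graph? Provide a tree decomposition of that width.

Treewidth 4.
One such decomposition:
Bags: B1 = {1, 2, 3, 4, 5}  B2 = {1, 2, 4, 5, 6}
Tree: B1–B2

Each bag holds 5 vertices, so the decomposition has width 4, which upper-bounds the treewidth. On the other hand G contains the 5-clique {1, 2, 3, 4, 5}. A clique must lie in a single bag of any decomposition, so no decomposition can have width below 4. Hence tw(G) = 4 exactly.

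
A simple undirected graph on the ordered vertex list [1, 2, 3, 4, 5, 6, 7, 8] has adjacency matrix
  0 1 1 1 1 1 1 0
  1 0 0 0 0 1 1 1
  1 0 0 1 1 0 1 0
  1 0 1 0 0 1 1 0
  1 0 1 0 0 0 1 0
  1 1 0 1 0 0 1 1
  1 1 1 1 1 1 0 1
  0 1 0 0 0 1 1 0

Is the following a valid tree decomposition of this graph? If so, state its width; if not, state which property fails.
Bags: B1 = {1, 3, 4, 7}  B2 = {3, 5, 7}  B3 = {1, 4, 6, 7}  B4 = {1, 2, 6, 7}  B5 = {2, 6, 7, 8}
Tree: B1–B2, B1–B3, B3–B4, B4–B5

No — edge (1,5) lies in no bag.

A tree decomposition must satisfy three properties: every vertex lies in some bag; for every edge, both endpoints lie together in some bag; and for every vertex, the bags containing it form a connected subtree. Here edge (1,5) lies in no bag, so the decomposition is invalid.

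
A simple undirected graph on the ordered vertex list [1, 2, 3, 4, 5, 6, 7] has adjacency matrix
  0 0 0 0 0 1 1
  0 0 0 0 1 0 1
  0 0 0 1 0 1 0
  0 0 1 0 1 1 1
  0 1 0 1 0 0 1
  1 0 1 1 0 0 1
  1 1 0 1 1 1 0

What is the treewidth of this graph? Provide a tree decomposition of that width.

Treewidth 2.
One optimal decomposition is:
Bags: B1 = {4, 6, 7}  B2 = {4, 5, 7}  B3 = {2, 5, 7}  B4 = {3, 4, 6}  B5 = {1, 6, 7}
Tree: B1–B2, B2–B3, B1–B4, B1–B5

Every bag has size at most 3, so the width is 3 − 1 = 2 and tw(G) ≤ 2. Conversely, {3, 4, 6} is a clique of size 3, and the vertices of any clique must share a bag in every tree decomposition; so some bag has ≥ 3 vertices and tw(G) ≥ 2. The upper and lower bounds meet at 2, so that is the treewidth.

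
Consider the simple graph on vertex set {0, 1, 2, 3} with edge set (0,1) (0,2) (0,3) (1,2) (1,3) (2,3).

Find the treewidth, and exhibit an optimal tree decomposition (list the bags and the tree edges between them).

With just one bag of size 4, the width is 4 − 1 = 3, so tw(G) ≤ 3. Conversely, {0, 1, 2, 3} is a clique of size 4, and the vertices of any clique must share a bag in every tree decomposition; so some bag has ≥ 4 vertices and tw(G) ≥ 3. Combining the bounds, tw(G) = 3.

Treewidth 3.
Bags: B1 = {0, 1, 2, 3}
Tree: (single bag)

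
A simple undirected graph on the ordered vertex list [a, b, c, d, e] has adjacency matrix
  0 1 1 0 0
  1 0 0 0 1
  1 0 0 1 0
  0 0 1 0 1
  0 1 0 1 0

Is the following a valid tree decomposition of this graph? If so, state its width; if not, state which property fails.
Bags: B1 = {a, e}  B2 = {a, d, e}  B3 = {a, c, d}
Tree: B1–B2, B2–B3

A tree decomposition must satisfy three properties: every vertex lies in some bag; for every edge, both endpoints lie together in some bag; and for every vertex, the bags containing it form a connected subtree. Here vertex b appears in no bag, so the decomposition is invalid.

No — vertex b appears in no bag.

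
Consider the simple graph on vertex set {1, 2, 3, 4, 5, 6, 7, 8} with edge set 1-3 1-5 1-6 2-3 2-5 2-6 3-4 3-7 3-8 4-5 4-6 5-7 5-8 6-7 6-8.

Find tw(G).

3

A width-3 tree decomposition is:
Bags: B1 = {3, 4, 5, 6}  B2 = {1, 3, 5, 6}  B3 = {3, 5, 6, 8}  B4 = {3, 5, 6, 7}  B5 = {2, 3, 5, 6}
Tree: B1–B2, B2–B3, B3–B4, B4–B5
Each bag holds 4 vertices, so the decomposition has width 3, which upper-bounds the treewidth. For the lower bound: the 4 vertex sets {4,5}, {1,6}, {3}, {8} are disjoint, each induces a connected subgraph, and every pair is joined by at least one edge of G. Contracting each set to a single vertex therefore yields K_{4} as a minor, and since treewidth is minor-monotone, tw(G) ≥ tw(K_{4}) = 3. Combining the bounds, tw(G) = 3.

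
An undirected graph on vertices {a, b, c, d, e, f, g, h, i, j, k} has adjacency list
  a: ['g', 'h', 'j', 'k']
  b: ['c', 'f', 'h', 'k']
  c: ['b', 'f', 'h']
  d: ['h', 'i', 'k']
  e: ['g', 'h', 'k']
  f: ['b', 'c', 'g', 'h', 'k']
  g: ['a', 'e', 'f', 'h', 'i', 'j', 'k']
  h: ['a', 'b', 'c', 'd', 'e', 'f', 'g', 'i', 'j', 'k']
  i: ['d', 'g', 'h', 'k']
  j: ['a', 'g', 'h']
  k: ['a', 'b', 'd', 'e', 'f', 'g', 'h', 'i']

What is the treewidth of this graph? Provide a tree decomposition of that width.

Treewidth 3.
One such decomposition:
Bags: B1 = {f, g, h, k}  B2 = {g, h, i, k}  B3 = {a, g, h, k}  B4 = {d, h, i, k}  B5 = {e, g, h, k}  B6 = {b, f, h, k}  B7 = {a, g, h, j}  B8 = {b, c, f, h}
Tree: B1–B2, B2–B3, B2–B4, B2–B5, B1–B6, B3–B7, B6–B8

Every bag has size at most 4, so the width is 4 − 1 = 3 and tw(G) ≤ 3. For the lower bound, the 4 vertices {a, g, h, j} are pairwise adjacent, and any tree decomposition puts a clique entirely inside one bag — forcing width ≥ 3. Hence tw(G) = 3 exactly.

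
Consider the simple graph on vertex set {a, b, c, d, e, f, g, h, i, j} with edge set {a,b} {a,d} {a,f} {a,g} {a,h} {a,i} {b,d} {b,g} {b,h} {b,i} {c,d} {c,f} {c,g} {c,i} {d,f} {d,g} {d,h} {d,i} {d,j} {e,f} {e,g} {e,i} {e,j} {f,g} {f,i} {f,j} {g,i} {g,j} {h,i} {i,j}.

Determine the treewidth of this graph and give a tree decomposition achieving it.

Treewidth 4.
Bags: B1 = {a, d, f, g, i}  B2 = {c, d, f, g, i}  B3 = {a, b, d, g, i}  B4 = {d, f, g, i, j}  B5 = {e, f, g, i, j}  B6 = {a, b, d, h, i}
Tree: B1–B2, B1–B3, B2–B4, B4–B5, B3–B6

Each bag holds 5 vertices, so the decomposition has width 4, which upper-bounds the treewidth. For the lower bound, the 5 vertices {d, f, g, i, j} are pairwise adjacent, and any tree decomposition puts a clique entirely inside one bag — forcing width ≥ 4. The upper and lower bounds meet at 4, so that is the treewidth.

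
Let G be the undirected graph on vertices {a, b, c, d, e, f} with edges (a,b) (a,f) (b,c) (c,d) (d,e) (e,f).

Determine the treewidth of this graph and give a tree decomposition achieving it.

Treewidth 2.
One such decomposition:
Bags: B1 = {c, d, e}  B2 = {c, e, f}  B3 = {a, c, f}  B4 = {a, b, c}
Tree: B1–B2, B2–B3, B3–B4

Each bag holds 3 vertices, so the decomposition has width 2, which upper-bounds the treewidth. The edges c–d–e–f–a–b–c form a cycle, so G is not a tree and its treewidth is at least 2. Hence tw(G) = 2 exactly.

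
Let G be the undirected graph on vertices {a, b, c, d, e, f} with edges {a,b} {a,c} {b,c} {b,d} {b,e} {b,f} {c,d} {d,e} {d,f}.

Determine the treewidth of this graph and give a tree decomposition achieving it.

Treewidth 2.
One optimal decomposition is:
Bags: B1 = {b, c, d}  B2 = {b, d, e}  B3 = {a, b, c}  B4 = {b, d, f}
Tree: B1–B2, B1–B3, B2–B4

Every bag has size at most 3, so the width is 3 − 1 = 2 and tw(G) ≤ 2. For the lower bound, the 3 vertices {b, d, e} are pairwise adjacent, and any tree decomposition puts a clique entirely inside one bag — forcing width ≥ 2. The upper and lower bounds meet at 2, so that is the treewidth.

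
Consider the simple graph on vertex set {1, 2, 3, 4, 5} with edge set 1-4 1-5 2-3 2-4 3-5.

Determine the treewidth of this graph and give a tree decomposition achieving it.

Treewidth 2.
One optimal decomposition is:
Bags: B1 = {1, 2, 4}  B2 = {1, 2, 5}  B3 = {2, 3, 5}
Tree: B1–B2, B2–B3

The largest bag has 3 vertices, giving width 2; this decomposition certifies tw(G) ≤ 2. Since 2–4–1–5–3–2 is a cycle in G, G is not acyclic. Forests are exactly the graphs of treewidth ≤ 1, so tw(G) ≥ 2. Hence tw(G) = 2 exactly.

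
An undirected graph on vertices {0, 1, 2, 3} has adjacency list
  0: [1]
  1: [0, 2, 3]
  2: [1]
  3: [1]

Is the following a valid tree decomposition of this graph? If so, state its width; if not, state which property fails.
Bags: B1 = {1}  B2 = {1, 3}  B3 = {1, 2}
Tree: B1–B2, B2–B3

No — vertex 0 appears in no bag.

A tree decomposition must satisfy three properties: every vertex lies in some bag; for every edge, both endpoints lie together in some bag; and for every vertex, the bags containing it form a connected subtree. Here vertex 0 appears in no bag, so the decomposition is invalid.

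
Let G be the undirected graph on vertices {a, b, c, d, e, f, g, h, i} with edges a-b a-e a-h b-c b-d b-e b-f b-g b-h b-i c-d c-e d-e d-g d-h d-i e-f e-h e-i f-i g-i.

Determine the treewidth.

3

A width-3 tree decomposition is:
Bags: B1 = {b, d, e, h}  B2 = {b, d, e, i}  B3 = {a, b, e, h}  B4 = {b, d, g, i}  B5 = {b, c, d, e}  B6 = {b, e, f, i}
Tree: B1–B2, B1–B3, B2–B4, B1–B5, B2–B6
The largest bag has 4 vertices, giving width 3; this decomposition certifies tw(G) ≤ 3. Conversely, {b, d, g, i} is a clique of size 4, and the vertices of any clique must share a bag in every tree decomposition; so some bag has ≥ 4 vertices and tw(G) ≥ 3. Combining the bounds, tw(G) = 3.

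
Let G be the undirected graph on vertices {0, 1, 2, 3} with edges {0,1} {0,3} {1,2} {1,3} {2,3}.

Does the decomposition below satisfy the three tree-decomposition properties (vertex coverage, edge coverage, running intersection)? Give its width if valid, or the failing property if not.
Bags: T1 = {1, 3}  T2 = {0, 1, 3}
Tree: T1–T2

A tree decomposition must satisfy three properties: every vertex lies in some bag; for every edge, both endpoints lie together in some bag; and for every vertex, the bags containing it form a connected subtree. Here vertex 2 appears in no bag, so the decomposition is invalid.

No — vertex 2 appears in no bag.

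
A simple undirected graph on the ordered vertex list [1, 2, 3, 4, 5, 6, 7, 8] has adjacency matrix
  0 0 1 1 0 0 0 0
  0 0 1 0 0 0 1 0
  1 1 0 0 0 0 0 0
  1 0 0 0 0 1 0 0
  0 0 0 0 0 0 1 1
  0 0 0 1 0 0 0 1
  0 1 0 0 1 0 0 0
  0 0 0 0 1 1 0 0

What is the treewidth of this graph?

A width-2 tree decomposition is:
Bags: B1 = {5, 6, 8}  B2 = {4, 5, 6}  B3 = {1, 4, 5}  B4 = {1, 3, 5}  B5 = {2, 3, 5}  B6 = {2, 5, 7}
Tree: B1–B2, B2–B3, B3–B4, B4–B5, B5–B6
The largest bag has 3 vertices, giving width 2; this decomposition certifies tw(G) ≤ 2. The edges 5–8–6–4–1–3–2–7–5 form a cycle, so G is not a tree and its treewidth is at least 2. Combining the bounds, tw(G) = 2.

2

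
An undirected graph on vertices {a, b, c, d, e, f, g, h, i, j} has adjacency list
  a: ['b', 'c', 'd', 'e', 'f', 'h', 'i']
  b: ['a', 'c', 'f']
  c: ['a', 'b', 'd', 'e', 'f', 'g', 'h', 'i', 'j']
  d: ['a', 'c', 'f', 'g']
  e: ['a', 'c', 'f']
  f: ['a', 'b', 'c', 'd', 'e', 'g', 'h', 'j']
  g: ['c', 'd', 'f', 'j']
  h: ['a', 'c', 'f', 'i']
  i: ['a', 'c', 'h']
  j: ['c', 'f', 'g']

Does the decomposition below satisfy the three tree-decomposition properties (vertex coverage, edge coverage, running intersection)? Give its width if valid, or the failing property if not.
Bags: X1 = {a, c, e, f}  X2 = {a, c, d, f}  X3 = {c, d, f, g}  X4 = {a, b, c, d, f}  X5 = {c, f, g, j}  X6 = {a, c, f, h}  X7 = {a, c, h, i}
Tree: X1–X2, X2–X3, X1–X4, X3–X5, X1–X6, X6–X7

A tree decomposition must satisfy three properties: every vertex lies in some bag; for every edge, both endpoints lie together in some bag; and for every vertex, the bags containing it form a connected subtree. Here bags containing vertex d are not connected in the tree, so the decomposition is invalid.

No — bags containing vertex d are not connected in the tree.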